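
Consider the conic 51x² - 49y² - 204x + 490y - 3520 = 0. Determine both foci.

Collect terms: 51(x² - 4x) -49(y² - 10y) = 3520
Complete the square in x and y: 51(x - 2)² -49(y - 5)² = 3520 + 204 - 1225 = 2499
Dividing both sides by 2499: (x - 2)²/49 - (y - 5)²/51 = 1
Hyperbola, center (2, 5), transverse axis horizontal; a² = 49, b² = 51.
c² = a² + b² = 49 + 51 = 100, so c = 10.
Foci lie on the horizontal axis through the center: (h ± c, k).

(-8, 5) and (12, 5)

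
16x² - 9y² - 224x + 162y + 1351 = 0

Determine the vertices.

16(x² - 14x) -9(y² - 18y) = -1351
Completing the square gives 16(x - 7)² -9(y - 9)² = -1351 + 784 - 729 = -1296.
Divide through by -1296 to get (y - 9)²/144 - (x - 7)²/81 = 1.
Hyperbola, center (7, 9), transverse axis vertical; a² = 144, b² = 81.
a = 12. Vertices at (h, k ± a).

(7, -3) and (7, 21)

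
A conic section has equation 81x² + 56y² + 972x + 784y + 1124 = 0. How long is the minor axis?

4√14

Rearranging, 81(x² + 12x) + 56(y² + 14y) = -1124.
Complete the square: 81(x + 6)² + 56(y + 7)² = -1124 + 2916 + 2744 = 4536
Divide by 4536: (x + 6)²/56 + (y + 7)²/81 = 1
Ellipse, center (-6, -7), major axis vertical; a² = 81, b² = 56.
b² = 56 so b = 2√14; the minor axis has length 2b = 4√14.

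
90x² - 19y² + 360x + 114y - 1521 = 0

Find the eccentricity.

Collect terms: 90(x² + 4x) -19(y² - 6y) = 1521
Complete the square in x and y: 90(x + 2)² -19(y - 3)² = 1521 + 360 - 171 = 1710
Dividing both sides by 1710: (x + 2)²/19 - (y - 3)²/90 = 1
Hyperbola, center (-2, 3), transverse axis horizontal; a² = 19, b² = 90.
c² = a² + b² = 109, so c = √109.
e = c/a = √109/√19 = √2071/19.

e = √2071/19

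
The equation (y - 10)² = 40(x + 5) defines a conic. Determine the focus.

(5, 10)

Vertex (-5, 10); 4p = 40 so p = 10. Opens right.
Focus is p units from the vertex along the axis: (h + p, k).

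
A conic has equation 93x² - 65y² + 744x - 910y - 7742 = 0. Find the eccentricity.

Group: 93(x² + 8x) -65(y² + 14y) = 7742
93(x + 4)² -65(y + 7)² = 7742 + 1488 - 3185 = 6045
Divide by 6045: (x + 4)²/65 - (y + 7)²/93 = 1
Hyperbola, center (-4, -7), transverse axis horizontal; a² = 65, b² = 93.
c² = a² + b² = 158, so c = √158.
e = c/a = √158/√65 = √10270/65.

e = √10270/65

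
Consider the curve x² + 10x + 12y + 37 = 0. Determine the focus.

Only x is squared. Complete the square in x: (x + 5)² = -12(y + 1).
Vertex (-5, -1); 4p = -12 so p = -3. Opens down.
Focus is p units from the vertex along the axis: (h, k + p).

(-5, -4)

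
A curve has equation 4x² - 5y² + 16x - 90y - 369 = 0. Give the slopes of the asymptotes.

2√5/5 and -2√5/5

Group: 4(x² + 4x) -5(y² + 18y) = 369
Completing the square gives 4(x + 2)² -5(y + 9)² = 369 + 16 - 405 = -20.
Divide by -20: (y + 9)²/4 - (x + 2)²/5 = 1
Hyperbola, center (-2, -9), transverse axis vertical; a² = 4, b² = 5.
For a vertical hyperbola the asymptotes have slope ±a/b.
Here that is ±2/√5 = ±2√5/5.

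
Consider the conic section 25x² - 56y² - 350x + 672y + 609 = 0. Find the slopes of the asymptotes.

5√14/28 and -5√14/28

Group the x- and y-terms: 25(x² - 14x) -56(y² - 12y) = -609
Completing the square gives 25(x - 7)² -56(y - 6)² = -609 + 1225 - 2016 = -1400.
Divide by -1400: (y - 6)²/25 - (x - 7)²/56 = 1
Hyperbola, center (7, 6), transverse axis vertical; a² = 25, b² = 56.
For a vertical hyperbola the asymptotes have slope ±a/b.
Here that is ±5/2√14 = ±5√14/28.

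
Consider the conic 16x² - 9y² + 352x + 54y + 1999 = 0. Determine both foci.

16(x² + 22x) -9(y² - 6y) = -1999
Completing the square gives 16(x + 11)² -9(y - 3)² = -1999 + 1936 - 81 = -144.
Divide by -144: (y - 3)²/16 - (x + 11)²/9 = 1
Hyperbola, center (-11, 3), transverse axis vertical; a² = 16, b² = 9.
c² = a² + b² = 16 + 9 = 25, so c = 5.
Foci lie on the vertical axis through the center: (h, k ± c).

(-11, -2) and (-11, 8)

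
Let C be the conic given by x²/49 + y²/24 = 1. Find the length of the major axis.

14

Center (0, 0). The larger denominator 49 sits under the x-term, so the major axis is horizontal; a² = 49, b² = 24.
a² = 49 so a = 7; the major axis has length 2a = 14.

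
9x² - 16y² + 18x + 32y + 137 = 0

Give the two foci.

Group: 9(x² + 2x) -16(y² - 2y) = -137
9(x + 1)² -16(y - 1)² = -137 + 9 - 16 = -144
Dividing both sides by -144: (y - 1)²/9 - (x + 1)²/16 = 1
Hyperbola, center (-1, 1), transverse axis vertical; a² = 9, b² = 16.
c² = a² + b² = 9 + 16 = 25, so c = 5.
Foci lie on the vertical axis through the center: (h, k ± c).

(-1, -4) and (-1, 6)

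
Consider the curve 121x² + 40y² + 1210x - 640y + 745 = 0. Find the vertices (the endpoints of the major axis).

(-5, -3) and (-5, 19)

Collect terms: 121(x² + 10x) + 40(y² - 16y) = -745
Completing the square gives 121(x + 5)² + 40(y - 8)² = -745 + 3025 + 2560 = 4840.
Divide by 4840: (x + 5)²/40 + (y - 8)²/121 = 1
Ellipse, center (-5, 8), major axis vertical; a² = 121, b² = 40.
a = 11. Vertices at (h, k ± a).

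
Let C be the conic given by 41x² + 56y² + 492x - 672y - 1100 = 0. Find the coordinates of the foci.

(-6 - √30, 6) and (-6 + √30, 6)

41(x² + 12x) + 56(y² - 12y) = 1100
41(x + 6)² + 56(y - 6)² = 1100 + 1476 + 2016 = 4592
Divide by 4592: (x + 6)²/112 + (y - 6)²/82 = 1
Ellipse, center (-6, 6), major axis horizontal; a² = 112, b² = 82.
c² = a² - b² = 112 - 82 = 30, so c = √30.
Foci lie on the horizontal axis through the center: (h ± c, k).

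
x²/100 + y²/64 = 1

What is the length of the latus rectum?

64/5

Center (0, 0). The larger denominator 100 sits under the x-term, so the major axis is horizontal; a² = 100, b² = 64.
Latus rectum length = 2b²/a = 2·64/10 = 64/5.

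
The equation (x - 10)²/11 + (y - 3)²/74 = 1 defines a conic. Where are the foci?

Center (10, 3). The larger denominator 74 sits under the y-term, so the major axis is vertical; a² = 74, b² = 11.
c² = a² - b² = 74 - 11 = 63, so c = 3√7.
Foci lie on the vertical axis through the center: (h, k ± c).

(10, 3 - 3√7) and (10, 3 + 3√7)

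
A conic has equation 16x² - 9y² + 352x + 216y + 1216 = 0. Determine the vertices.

Group the x- and y-terms: 16(x² + 22x) -9(y² - 24y) = -1216
Complete the square in x and y: 16(x + 11)² -9(y - 12)² = -1216 + 1936 - 1296 = -576
Divide by -576: (y - 12)²/64 - (x + 11)²/36 = 1
Hyperbola, center (-11, 12), transverse axis vertical; a² = 64, b² = 36.
a = 8. Vertices at (h, k ± a).

(-11, 4) and (-11, 20)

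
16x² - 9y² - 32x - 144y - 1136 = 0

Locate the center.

16(x² - 2x) -9(y² + 16y) = 1136
Complete the square in x and y: 16(x - 1)² -9(y + 8)² = 1136 + 16 - 576 = 576
Divide through by 576 to get (x - 1)²/36 - (y + 8)²/64 = 1.
Hyperbola with center (1, -8).

(1, -8)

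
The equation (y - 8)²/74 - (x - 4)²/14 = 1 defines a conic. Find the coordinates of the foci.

Center (4, 8). The positive term is the y-term, so the transverse axis is vertical; a² = 74, b² = 14.
c² = a² + b² = 74 + 14 = 88, so c = 2√22.
Foci lie on the vertical axis through the center: (h, k ± c).

(4, 8 - 2√22) and (4, 8 + 2√22)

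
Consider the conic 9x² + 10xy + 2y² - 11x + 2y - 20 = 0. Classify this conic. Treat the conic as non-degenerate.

A = 9, B = 10, C = 2.
Discriminant B² − 4AC = 10² − 4·9·2 = 28.
B² − 4AC > 0 ⇒ hyperbola.

hyperbola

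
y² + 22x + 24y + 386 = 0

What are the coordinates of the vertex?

(-11, -12)

Only y is squared. Complete the square in y: (y + 12)² = -22(x + 11).
Vertex (-11, -12); 4p = -22 so p = -11/2. Opens left.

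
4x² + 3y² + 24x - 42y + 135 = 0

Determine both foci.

Group: 4(x² + 6x) + 3(y² - 14y) = -135
Complete the square: 4(x + 3)² + 3(y - 7)² = -135 + 36 + 147 = 48
Divide by 48: (x + 3)²/12 + (y - 7)²/16 = 1
Ellipse, center (-3, 7), major axis vertical; a² = 16, b² = 12.
c² = a² - b² = 16 - 12 = 4, so c = 2.
Foci lie on the vertical axis through the center: (h, k ± c).

(-3, 5) and (-3, 9)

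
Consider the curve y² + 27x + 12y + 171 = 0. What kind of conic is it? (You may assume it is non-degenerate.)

parabola

No xy term. Coefficients of x² and y² are A = 0, C = 1.
Exactly one squared variable ⇒ parabola.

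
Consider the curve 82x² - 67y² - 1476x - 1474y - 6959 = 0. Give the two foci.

(9 - √149, -11) and (9 + √149, -11)

82(x² - 18x) -67(y² + 22y) = 6959
Complete the square in x and y: 82(x - 9)² -67(y + 11)² = 6959 + 6642 - 8107 = 5494
Dividing both sides by 5494: (x - 9)²/67 - (y + 11)²/82 = 1
Hyperbola, center (9, -11), transverse axis horizontal; a² = 67, b² = 82.
c² = a² + b² = 67 + 82 = 149, so c = √149.
Foci lie on the horizontal axis through the center: (h ± c, k).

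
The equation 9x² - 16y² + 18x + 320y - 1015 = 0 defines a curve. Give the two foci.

(-1, 0) and (-1, 20)

Rearranging, 9(x² + 2x) -16(y² - 20y) = 1015.
Complete the square in x and y: 9(x + 1)² -16(y - 10)² = 1015 + 9 - 1600 = -576
Divide by -576: (y - 10)²/36 - (x + 1)²/64 = 1
Hyperbola, center (-1, 10), transverse axis vertical; a² = 36, b² = 64.
c² = a² + b² = 36 + 64 = 100, so c = 10.
Foci lie on the vertical axis through the center: (h, k ± c).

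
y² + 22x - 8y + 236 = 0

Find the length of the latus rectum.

22

Only y is squared. Complete the square in y: (y - 4)² = -22(x + 10).
Vertex (-10, 4); 4p = -22 so p = -11/2. Opens left.
Latus rectum length = |4p| = 22.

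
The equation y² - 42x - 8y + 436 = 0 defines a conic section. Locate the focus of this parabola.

Only y is squared. Complete the square in y: (y - 4)² = 42(x - 10).
Vertex (10, 4); 4p = 42 so p = 21/2. Opens right.
Focus is p units from the vertex along the axis: (h + p, k).

(41/2, 4)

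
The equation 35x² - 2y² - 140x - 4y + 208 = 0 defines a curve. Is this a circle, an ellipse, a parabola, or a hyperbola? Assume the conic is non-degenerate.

hyperbola

No xy term. Coefficients of x² and y² are A = 35, C = -2.
A and C have opposite signs ⇒ hyperbola.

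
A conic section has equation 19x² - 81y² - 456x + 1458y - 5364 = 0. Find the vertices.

Rearranging, 19(x² - 24x) -81(y² - 18y) = 5364.
19(x - 12)² -81(y - 9)² = 5364 + 2736 - 6561 = 1539
Dividing both sides by 1539: (x - 12)²/81 - (y - 9)²/19 = 1
Hyperbola, center (12, 9), transverse axis horizontal; a² = 81, b² = 19.
a = 9. Vertices at (h ± a, k).

(3, 9) and (21, 9)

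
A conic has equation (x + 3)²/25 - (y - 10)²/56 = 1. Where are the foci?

Center (-3, 10). The positive term is the x-term, so the transverse axis is horizontal; a² = 25, b² = 56.
c² = a² + b² = 25 + 56 = 81, so c = 9.
Foci lie on the horizontal axis through the center: (h ± c, k).

(-12, 10) and (6, 10)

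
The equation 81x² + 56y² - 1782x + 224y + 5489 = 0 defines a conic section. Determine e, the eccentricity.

81(x² - 22x) + 56(y² + 4y) = -5489
Completing the square gives 81(x - 11)² + 56(y + 2)² = -5489 + 9801 + 224 = 4536.
Dividing both sides by 4536: (x - 11)²/56 + (y + 2)²/81 = 1
Ellipse, center (11, -2), major axis vertical; a² = 81, b² = 56.
c² = a² - b² = 25, so c = 5.
e = c/a = 5/9.

e = 5/9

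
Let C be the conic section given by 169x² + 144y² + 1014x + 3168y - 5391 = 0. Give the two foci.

169(x² + 6x) + 144(y² + 22y) = 5391
Complete the square: 169(x + 3)² + 144(y + 11)² = 5391 + 1521 + 17424 = 24336
Divide through by 24336 to get (x + 3)²/144 + (y + 11)²/169 = 1.
Ellipse, center (-3, -11), major axis vertical; a² = 169, b² = 144.
c² = a² - b² = 169 - 144 = 25, so c = 5.
Foci lie on the vertical axis through the center: (h, k ± c).

(-3, -16) and (-3, -6)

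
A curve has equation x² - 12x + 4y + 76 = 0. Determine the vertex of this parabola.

(6, -10)

Only x is squared. Complete the square in x: (x - 6)² = -4(y + 10).
Vertex (6, -10); 4p = -4 so p = -1. Opens down.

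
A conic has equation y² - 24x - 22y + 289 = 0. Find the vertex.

(7, 11)

Only y is squared. Complete the square in y: (y - 11)² = 24(x - 7).
Vertex (7, 11); 4p = 24 so p = 6. Opens right.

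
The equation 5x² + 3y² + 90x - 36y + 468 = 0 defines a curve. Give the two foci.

(-9, 6 - √6) and (-9, 6 + √6)

5(x² + 18x) + 3(y² - 12y) = -468
Complete the square in x and y: 5(x + 9)² + 3(y - 6)² = -468 + 405 + 108 = 45
Divide by 45: (x + 9)²/9 + (y - 6)²/15 = 1
Ellipse, center (-9, 6), major axis vertical; a² = 15, b² = 9.
c² = a² - b² = 15 - 9 = 6, so c = √6.
Foci lie on the vertical axis through the center: (h, k ± c).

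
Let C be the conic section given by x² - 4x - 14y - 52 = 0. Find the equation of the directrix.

Only x is squared. Complete the square in x: (x - 2)² = 14(y + 4).
Vertex (2, -4); 4p = 14 so p = 7/2. Opens up.
Directrix is the horizontal line y = k − p = -4 − (7/2) = -15/2.

y = -15/2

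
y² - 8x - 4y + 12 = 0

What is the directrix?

Only y is squared. Complete the square in y: (y - 2)² = 8(x - 1).
Vertex (1, 2); 4p = 8 so p = 2. Opens right.
Directrix is the vertical line x = h − p = 1 − (2) = -1.

x = -1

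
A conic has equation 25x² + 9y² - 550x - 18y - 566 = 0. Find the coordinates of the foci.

(11, -15) and (11, 17)

Group: 25(x² - 22x) + 9(y² - 2y) = 566
Complete the square in x and y: 25(x - 11)² + 9(y - 1)² = 566 + 3025 + 9 = 3600
Divide through by 3600 to get (x - 11)²/144 + (y - 1)²/400 = 1.
Ellipse, center (11, 1), major axis vertical; a² = 400, b² = 144.
c² = a² - b² = 400 - 144 = 256, so c = 16.
Foci lie on the vertical axis through the center: (h, k ± c).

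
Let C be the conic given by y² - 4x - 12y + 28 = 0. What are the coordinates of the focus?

(-1, 6)

Only y is squared. Complete the square in y: (y - 6)² = 4(x + 2).
Vertex (-2, 6); 4p = 4 so p = 1. Opens right.
Focus is p units from the vertex along the axis: (h + p, k).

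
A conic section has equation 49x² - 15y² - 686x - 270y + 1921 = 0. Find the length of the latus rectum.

30/7

Collect terms: 49(x² - 14x) -15(y² + 18y) = -1921
49(x - 7)² -15(y + 9)² = -1921 + 2401 - 1215 = -735
Dividing both sides by -735: (y + 9)²/49 - (x - 7)²/15 = 1
Hyperbola, center (7, -9), transverse axis vertical; a² = 49, b² = 15.
Latus rectum length = 2b²/a = 2·15/7 = 30/7.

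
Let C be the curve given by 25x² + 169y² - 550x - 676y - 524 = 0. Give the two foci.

Collect terms: 25(x² - 22x) + 169(y² - 4y) = 524
25(x - 11)² + 169(y - 2)² = 524 + 3025 + 676 = 4225
Divide through by 4225 to get (x - 11)²/169 + (y - 2)²/25 = 1.
Ellipse, center (11, 2), major axis horizontal; a² = 169, b² = 25.
c² = a² - b² = 169 - 25 = 144, so c = 12.
Foci lie on the horizontal axis through the center: (h ± c, k).

(-1, 2) and (23, 2)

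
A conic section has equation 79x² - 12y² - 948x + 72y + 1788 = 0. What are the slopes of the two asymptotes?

Group: 79(x² - 12x) -12(y² - 6y) = -1788
Completing the square gives 79(x - 6)² -12(y - 3)² = -1788 + 2844 - 108 = 948.
Dividing both sides by 948: (x - 6)²/12 - (y - 3)²/79 = 1
Hyperbola, center (6, 3), transverse axis horizontal; a² = 12, b² = 79.
For a horizontal hyperbola the asymptotes have slope ±b/a.
Here that is ±√79/2√3 = ±√237/6.

√237/6 and -√237/6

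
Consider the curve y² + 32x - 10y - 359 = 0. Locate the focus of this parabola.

(4, 5)

Only y is squared. Complete the square in y: (y - 5)² = -32(x - 12).
Vertex (12, 5); 4p = -32 so p = -8. Opens left.
Focus is p units from the vertex along the axis: (h + p, k).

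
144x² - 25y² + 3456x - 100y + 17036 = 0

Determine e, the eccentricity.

Group the x- and y-terms: 144(x² + 24x) -25(y² + 4y) = -17036
Complete the square: 144(x + 12)² -25(y + 2)² = -17036 + 20736 - 100 = 3600
Divide through by 3600 to get (x + 12)²/25 - (y + 2)²/144 = 1.
Hyperbola, center (-12, -2), transverse axis horizontal; a² = 25, b² = 144.
c² = a² + b² = 169, so c = 13.
e = c/a = 13/5.

e = 13/5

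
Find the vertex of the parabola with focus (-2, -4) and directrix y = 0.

(-2, -2)

The vertex is the midpoint between the focus and the directrix along the axis of symmetry.
Axis is vertical (directrix is horizontal). Vertex y-coordinate = (-4 + 0)/2 = -2; x-coordinate = -2.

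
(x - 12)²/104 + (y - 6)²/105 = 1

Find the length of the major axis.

2√105

Center (12, 6). The larger denominator 105 sits under the y-term, so the major axis is vertical; a² = 105, b² = 104.
a² = 105 so a = √105; the major axis has length 2a = 2√105.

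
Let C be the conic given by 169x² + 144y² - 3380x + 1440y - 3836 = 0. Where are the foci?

Group: 169(x² - 20x) + 144(y² + 10y) = 3836
Complete the square: 169(x - 10)² + 144(y + 5)² = 3836 + 16900 + 3600 = 24336
Divide through by 24336 to get (x - 10)²/144 + (y + 5)²/169 = 1.
Ellipse, center (10, -5), major axis vertical; a² = 169, b² = 144.
c² = a² - b² = 169 - 144 = 25, so c = 5.
Foci lie on the vertical axis through the center: (h, k ± c).

(10, -10) and (10, 0)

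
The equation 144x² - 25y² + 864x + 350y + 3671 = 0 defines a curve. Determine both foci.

Collect terms: 144(x² + 6x) -25(y² - 14y) = -3671
Complete the square: 144(x + 3)² -25(y - 7)² = -3671 + 1296 - 1225 = -3600
Divide through by -3600 to get (y - 7)²/144 - (x + 3)²/25 = 1.
Hyperbola, center (-3, 7), transverse axis vertical; a² = 144, b² = 25.
c² = a² + b² = 144 + 25 = 169, so c = 13.
Foci lie on the vertical axis through the center: (h, k ± c).

(-3, -6) and (-3, 20)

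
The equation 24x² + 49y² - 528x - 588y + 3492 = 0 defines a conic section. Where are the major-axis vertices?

(4, 6) and (18, 6)

Rearranging, 24(x² - 22x) + 49(y² - 12y) = -3492.
Completing the square gives 24(x - 11)² + 49(y - 6)² = -3492 + 2904 + 1764 = 1176.
Divide through by 1176 to get (x - 11)²/49 + (y - 6)²/24 = 1.
Ellipse, center (11, 6), major axis horizontal; a² = 49, b² = 24.
a = 7. Vertices at (h ± a, k).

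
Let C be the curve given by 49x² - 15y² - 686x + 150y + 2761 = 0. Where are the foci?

(7, -3) and (7, 13)

49(x² - 14x) -15(y² - 10y) = -2761
Completing the square gives 49(x - 7)² -15(y - 5)² = -2761 + 2401 - 375 = -735.
Divide by -735: (y - 5)²/49 - (x - 7)²/15 = 1
Hyperbola, center (7, 5), transverse axis vertical; a² = 49, b² = 15.
c² = a² + b² = 49 + 15 = 64, so c = 8.
Foci lie on the vertical axis through the center: (h, k ± c).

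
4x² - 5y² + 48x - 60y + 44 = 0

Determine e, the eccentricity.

Group the x- and y-terms: 4(x² + 12x) -5(y² + 12y) = -44
Complete the square: 4(x + 6)² -5(y + 6)² = -44 + 144 - 180 = -80
Divide through by -80 to get (y + 6)²/16 - (x + 6)²/20 = 1.
Hyperbola, center (-6, -6), transverse axis vertical; a² = 16, b² = 20.
c² = a² + b² = 36, so c = 6.
e = c/a = 6/4 = 3/2.

e = 3/2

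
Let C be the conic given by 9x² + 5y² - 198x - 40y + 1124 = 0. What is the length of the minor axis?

2√5

Group: 9(x² - 22x) + 5(y² - 8y) = -1124
Complete the square in x and y: 9(x - 11)² + 5(y - 4)² = -1124 + 1089 + 80 = 45
Divide by 45: (x - 11)²/5 + (y - 4)²/9 = 1
Ellipse, center (11, 4), major axis vertical; a² = 9, b² = 5.
b² = 5 so b = √5; the minor axis has length 2b = 2√5.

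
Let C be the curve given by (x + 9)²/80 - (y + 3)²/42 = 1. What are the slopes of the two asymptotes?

√210/20 and -√210/20

Center (-9, -3). The positive term is the x-term, so the transverse axis is horizontal; a² = 80, b² = 42.
For a horizontal hyperbola the asymptotes have slope ±b/a.
Here that is ±√42/4√5 = ±√210/20.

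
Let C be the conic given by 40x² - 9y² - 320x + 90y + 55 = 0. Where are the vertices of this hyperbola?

Collect terms: 40(x² - 8x) -9(y² - 10y) = -55
Complete the square in x and y: 40(x - 4)² -9(y - 5)² = -55 + 640 - 225 = 360
Dividing both sides by 360: (x - 4)²/9 - (y - 5)²/40 = 1
Hyperbola, center (4, 5), transverse axis horizontal; a² = 9, b² = 40.
a = 3. Vertices at (h ± a, k).

(1, 5) and (7, 5)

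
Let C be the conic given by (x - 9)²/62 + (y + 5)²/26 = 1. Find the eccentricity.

e = 3√62/31

Center (9, -5). The larger denominator 62 sits under the x-term, so the major axis is horizontal; a² = 62, b² = 26.
c² = a² - b² = 36, so c = 6.
e = c/a = 6/√62 = 3√62/31.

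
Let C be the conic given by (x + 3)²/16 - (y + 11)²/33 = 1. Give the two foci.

Center (-3, -11). The positive term is the x-term, so the transverse axis is horizontal; a² = 16, b² = 33.
c² = a² + b² = 16 + 33 = 49, so c = 7.
Foci lie on the horizontal axis through the center: (h ± c, k).

(-10, -11) and (4, -11)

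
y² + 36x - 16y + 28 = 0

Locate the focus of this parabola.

Only y is squared. Complete the square in y: (y - 8)² = -36(x - 1).
Vertex (1, 8); 4p = -36 so p = -9. Opens left.
Focus is p units from the vertex along the axis: (h + p, k).

(-8, 8)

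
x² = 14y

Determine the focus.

(0, 7/2)

Vertex (0, 0); 4p = 14 so p = 7/2. Opens up.
Focus is p units from the vertex along the axis: (h, k + p).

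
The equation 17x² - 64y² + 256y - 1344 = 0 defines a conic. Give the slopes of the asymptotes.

Group the x- and y-terms: 17x² -64(y² - 4y) = 1344
Complete the square in x and y: 17x² -64(y - 2)² = 1344 + 0 - 256 = 1088
Dividing both sides by 1088: x²/64 - (y - 2)²/17 = 1
Hyperbola, center (0, 2), transverse axis horizontal; a² = 64, b² = 17.
For a horizontal hyperbola the asymptotes have slope ±b/a.
Here that is ±√17/8.

√17/8 and -√17/8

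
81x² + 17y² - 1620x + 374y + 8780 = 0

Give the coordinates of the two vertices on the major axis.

Collect terms: 81(x² - 20x) + 17(y² + 22y) = -8780
Complete the square in x and y: 81(x - 10)² + 17(y + 11)² = -8780 + 8100 + 2057 = 1377
Dividing both sides by 1377: (x - 10)²/17 + (y + 11)²/81 = 1
Ellipse, center (10, -11), major axis vertical; a² = 81, b² = 17.
a = 9. Vertices at (h, k ± a).

(10, -20) and (10, -2)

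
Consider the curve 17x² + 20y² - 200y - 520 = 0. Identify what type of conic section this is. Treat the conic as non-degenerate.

ellipse

No xy term. Coefficients of x² and y² are A = 17, C = 20.
A and C have the same sign but A ≠ C ⇒ ellipse.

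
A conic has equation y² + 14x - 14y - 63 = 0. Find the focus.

(9/2, 7)

Only y is squared. Complete the square in y: (y - 7)² = -14(x - 8).
Vertex (8, 7); 4p = -14 so p = -7/2. Opens left.
Focus is p units from the vertex along the axis: (h + p, k).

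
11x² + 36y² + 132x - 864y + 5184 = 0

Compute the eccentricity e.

e = 5/6

Group: 11(x² + 12x) + 36(y² - 24y) = -5184
Complete the square in x and y: 11(x + 6)² + 36(y - 12)² = -5184 + 396 + 5184 = 396
Divide by 396: (x + 6)²/36 + (y - 12)²/11 = 1
Ellipse, center (-6, 12), major axis horizontal; a² = 36, b² = 11.
c² = a² - b² = 25, so c = 5.
e = c/a = 5/6.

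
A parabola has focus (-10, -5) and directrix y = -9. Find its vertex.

The vertex is the midpoint between the focus and the directrix along the axis of symmetry.
Axis is vertical (directrix is horizontal). Vertex y-coordinate = (-5 + (-9))/2 = -7; x-coordinate = -10.

(-10, -7)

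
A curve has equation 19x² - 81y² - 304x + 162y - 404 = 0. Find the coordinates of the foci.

Group: 19(x² - 16x) -81(y² - 2y) = 404
Complete the square in x and y: 19(x - 8)² -81(y - 1)² = 404 + 1216 - 81 = 1539
Dividing both sides by 1539: (x - 8)²/81 - (y - 1)²/19 = 1
Hyperbola, center (8, 1), transverse axis horizontal; a² = 81, b² = 19.
c² = a² + b² = 81 + 19 = 100, so c = 10.
Foci lie on the horizontal axis through the center: (h ± c, k).

(-2, 1) and (18, 1)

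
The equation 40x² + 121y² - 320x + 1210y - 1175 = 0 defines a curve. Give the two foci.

Group: 40(x² - 8x) + 121(y² + 10y) = 1175
Completing the square gives 40(x - 4)² + 121(y + 5)² = 1175 + 640 + 3025 = 4840.
Dividing both sides by 4840: (x - 4)²/121 + (y + 5)²/40 = 1
Ellipse, center (4, -5), major axis horizontal; a² = 121, b² = 40.
c² = a² - b² = 121 - 40 = 81, so c = 9.
Foci lie on the horizontal axis through the center: (h ± c, k).

(-5, -5) and (13, -5)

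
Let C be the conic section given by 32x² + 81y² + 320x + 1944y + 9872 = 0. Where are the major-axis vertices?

Group the x- and y-terms: 32(x² + 10x) + 81(y² + 24y) = -9872
Complete the square in x and y: 32(x + 5)² + 81(y + 12)² = -9872 + 800 + 11664 = 2592
Dividing both sides by 2592: (x + 5)²/81 + (y + 12)²/32 = 1
Ellipse, center (-5, -12), major axis horizontal; a² = 81, b² = 32.
a = 9. Vertices at (h ± a, k).

(-14, -12) and (4, -12)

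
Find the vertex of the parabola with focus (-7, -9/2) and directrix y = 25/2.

The vertex is the midpoint between the focus and the directrix along the axis of symmetry.
Axis is vertical (directrix is horizontal). Vertex y-coordinate = (-9/2 + 25/2)/2 = 4; x-coordinate = -7.

(-7, 4)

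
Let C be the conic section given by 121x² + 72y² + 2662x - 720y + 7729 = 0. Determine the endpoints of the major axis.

(-11, -6) and (-11, 16)

Group the x- and y-terms: 121(x² + 22x) + 72(y² - 10y) = -7729
Completing the square gives 121(x + 11)² + 72(y - 5)² = -7729 + 14641 + 1800 = 8712.
Divide through by 8712 to get (x + 11)²/72 + (y - 5)²/121 = 1.
Ellipse, center (-11, 5), major axis vertical; a² = 121, b² = 72.
a = 11. Vertices at (h, k ± a).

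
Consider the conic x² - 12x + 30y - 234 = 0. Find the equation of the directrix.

y = 33/2

Only x is squared. Complete the square in x: (x - 6)² = -30(y - 9).
Vertex (6, 9); 4p = -30 so p = -15/2. Opens down.
Directrix is the horizontal line y = k − p = 9 − (-15/2) = 33/2.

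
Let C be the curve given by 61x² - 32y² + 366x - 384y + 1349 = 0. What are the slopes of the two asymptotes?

61(x² + 6x) -32(y² + 12y) = -1349
Complete the square in x and y: 61(x + 3)² -32(y + 6)² = -1349 + 549 - 1152 = -1952
Divide by -1952: (y + 6)²/61 - (x + 3)²/32 = 1
Hyperbola, center (-3, -6), transverse axis vertical; a² = 61, b² = 32.
For a vertical hyperbola the asymptotes have slope ±a/b.
Here that is ±√61/4√2 = ±√122/8.

√122/8 and -√122/8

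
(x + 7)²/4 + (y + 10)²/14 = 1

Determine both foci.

Center (-7, -10). The larger denominator 14 sits under the y-term, so the major axis is vertical; a² = 14, b² = 4.
c² = a² - b² = 14 - 4 = 10, so c = √10.
Foci lie on the vertical axis through the center: (h, k ± c).

(-7, -10 - √10) and (-7, -10 + √10)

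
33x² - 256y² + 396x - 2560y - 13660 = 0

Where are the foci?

Rearranging, 33(x² + 12x) -256(y² + 10y) = 13660.
Completing the square gives 33(x + 6)² -256(y + 5)² = 13660 + 1188 - 6400 = 8448.
Divide by 8448: (x + 6)²/256 - (y + 5)²/33 = 1
Hyperbola, center (-6, -5), transverse axis horizontal; a² = 256, b² = 33.
c² = a² + b² = 256 + 33 = 289, so c = 17.
Foci lie on the horizontal axis through the center: (h ± c, k).

(-23, -5) and (11, -5)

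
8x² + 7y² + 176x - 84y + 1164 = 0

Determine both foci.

8(x² + 22x) + 7(y² - 12y) = -1164
Complete the square: 8(x + 11)² + 7(y - 6)² = -1164 + 968 + 252 = 56
Divide by 56: (x + 11)²/7 + (y - 6)²/8 = 1
Ellipse, center (-11, 6), major axis vertical; a² = 8, b² = 7.
c² = a² - b² = 8 - 7 = 1, so c = 1.
Foci lie on the vertical axis through the center: (h, k ± c).

(-11, 5) and (-11, 7)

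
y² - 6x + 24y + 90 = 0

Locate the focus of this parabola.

(-15/2, -12)

Only y is squared. Complete the square in y: (y + 12)² = 6(x + 9).
Vertex (-9, -12); 4p = 6 so p = 3/2. Opens right.
Focus is p units from the vertex along the axis: (h + p, k).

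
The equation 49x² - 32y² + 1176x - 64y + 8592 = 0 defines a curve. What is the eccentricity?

Group the x- and y-terms: 49(x² + 24x) -32(y² + 2y) = -8592
Completing the square gives 49(x + 12)² -32(y + 1)² = -8592 + 7056 - 32 = -1568.
Dividing both sides by -1568: (y + 1)²/49 - (x + 12)²/32 = 1
Hyperbola, center (-12, -1), transverse axis vertical; a² = 49, b² = 32.
c² = a² + b² = 81, so c = 9.
e = c/a = 9/7.

e = 9/7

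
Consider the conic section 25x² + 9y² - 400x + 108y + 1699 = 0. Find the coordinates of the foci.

(8, -10) and (8, -2)

25(x² - 16x) + 9(y² + 12y) = -1699
Complete the square: 25(x - 8)² + 9(y + 6)² = -1699 + 1600 + 324 = 225
Divide by 225: (x - 8)²/9 + (y + 6)²/25 = 1
Ellipse, center (8, -6), major axis vertical; a² = 25, b² = 9.
c² = a² - b² = 25 - 9 = 16, so c = 4.
Foci lie on the vertical axis through the center: (h, k ± c).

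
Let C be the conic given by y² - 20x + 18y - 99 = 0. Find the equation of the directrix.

x = -14

Only y is squared. Complete the square in y: (y + 9)² = 20(x + 9).
Vertex (-9, -9); 4p = 20 so p = 5. Opens right.
Directrix is the vertical line x = h − p = -9 − (5) = -14.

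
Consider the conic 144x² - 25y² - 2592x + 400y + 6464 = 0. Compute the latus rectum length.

144(x² - 18x) -25(y² - 16y) = -6464
Completing the square gives 144(x - 9)² -25(y - 8)² = -6464 + 11664 - 1600 = 3600.
Dividing both sides by 3600: (x - 9)²/25 - (y - 8)²/144 = 1
Hyperbola, center (9, 8), transverse axis horizontal; a² = 25, b² = 144.
Latus rectum length = 2b²/a = 2·144/5 = 288/5.

288/5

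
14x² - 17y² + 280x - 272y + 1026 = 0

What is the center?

Collect terms: 14(x² + 20x) -17(y² + 16y) = -1026
Complete the square: 14(x + 10)² -17(y + 8)² = -1026 + 1400 - 1088 = -714
Dividing both sides by -714: (y + 8)²/42 - (x + 10)²/51 = 1
Hyperbola with center (-10, -8).

(-10, -8)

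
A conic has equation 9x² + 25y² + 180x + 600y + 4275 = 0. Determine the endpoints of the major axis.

(-15, -12) and (-5, -12)

Collect terms: 9(x² + 20x) + 25(y² + 24y) = -4275
Complete the square in x and y: 9(x + 10)² + 25(y + 12)² = -4275 + 900 + 3600 = 225
Dividing both sides by 225: (x + 10)²/25 + (y + 12)²/9 = 1
Ellipse, center (-10, -12), major axis horizontal; a² = 25, b² = 9.
a = 5. Vertices at (h ± a, k).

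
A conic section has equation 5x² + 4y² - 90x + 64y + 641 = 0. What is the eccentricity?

e = √5/5

Group: 5(x² - 18x) + 4(y² + 16y) = -641
Complete the square: 5(x - 9)² + 4(y + 8)² = -641 + 405 + 256 = 20
Divide through by 20 to get (x - 9)²/4 + (y + 8)²/5 = 1.
Ellipse, center (9, -8), major axis vertical; a² = 5, b² = 4.
c² = a² - b² = 1, so c = 1.
e = c/a = 1/√5 = √5/5.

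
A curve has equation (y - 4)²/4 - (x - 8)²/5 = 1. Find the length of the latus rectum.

Center (8, 4). The positive term is the y-term, so the transverse axis is vertical; a² = 4, b² = 5.
Latus rectum length = 2b²/a = 2·5/2 = 5.

5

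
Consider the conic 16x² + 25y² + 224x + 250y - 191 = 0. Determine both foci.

(-13, -5) and (-1, -5)

Collect terms: 16(x² + 14x) + 25(y² + 10y) = 191
Complete the square: 16(x + 7)² + 25(y + 5)² = 191 + 784 + 625 = 1600
Dividing both sides by 1600: (x + 7)²/100 + (y + 5)²/64 = 1
Ellipse, center (-7, -5), major axis horizontal; a² = 100, b² = 64.
c² = a² - b² = 100 - 64 = 36, so c = 6.
Foci lie on the horizontal axis through the center: (h ± c, k).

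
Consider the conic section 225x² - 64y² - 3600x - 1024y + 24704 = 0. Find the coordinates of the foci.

Group: 225(x² - 16x) -64(y² + 16y) = -24704
Completing the square gives 225(x - 8)² -64(y + 8)² = -24704 + 14400 - 4096 = -14400.
Divide by -14400: (y + 8)²/225 - (x - 8)²/64 = 1
Hyperbola, center (8, -8), transverse axis vertical; a² = 225, b² = 64.
c² = a² + b² = 225 + 64 = 289, so c = 17.
Foci lie on the vertical axis through the center: (h, k ± c).

(8, -25) and (8, 9)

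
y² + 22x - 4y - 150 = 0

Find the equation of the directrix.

x = 25/2

Only y is squared. Complete the square in y: (y - 2)² = -22(x - 7).
Vertex (7, 2); 4p = -22 so p = -11/2. Opens left.
Directrix is the vertical line x = h − p = 7 − (-11/2) = 25/2.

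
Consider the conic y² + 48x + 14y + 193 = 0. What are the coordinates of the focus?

(-15, -7)

Only y is squared. Complete the square in y: (y + 7)² = -48(x + 3).
Vertex (-3, -7); 4p = -48 so p = -12. Opens left.
Focus is p units from the vertex along the axis: (h + p, k).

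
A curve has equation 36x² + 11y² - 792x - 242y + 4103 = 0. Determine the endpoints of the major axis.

Group: 36(x² - 22x) + 11(y² - 22y) = -4103
Complete the square: 36(x - 11)² + 11(y - 11)² = -4103 + 4356 + 1331 = 1584
Dividing both sides by 1584: (x - 11)²/44 + (y - 11)²/144 = 1
Ellipse, center (11, 11), major axis vertical; a² = 144, b² = 44.
a = 12. Vertices at (h, k ± a).

(11, -1) and (11, 23)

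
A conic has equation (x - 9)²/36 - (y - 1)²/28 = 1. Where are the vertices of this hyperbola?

Center (9, 1). The positive term is the x-term, so the transverse axis is horizontal; a² = 36, b² = 28.
a = 6. Vertices at (h ± a, k).

(3, 1) and (15, 1)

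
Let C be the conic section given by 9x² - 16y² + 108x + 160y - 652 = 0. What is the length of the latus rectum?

9

Group the x- and y-terms: 9(x² + 12x) -16(y² - 10y) = 652
Complete the square: 9(x + 6)² -16(y - 5)² = 652 + 324 - 400 = 576
Dividing both sides by 576: (x + 6)²/64 - (y - 5)²/36 = 1
Hyperbola, center (-6, 5), transverse axis horizontal; a² = 64, b² = 36.
Latus rectum length = 2b²/a = 2·36/8 = 9.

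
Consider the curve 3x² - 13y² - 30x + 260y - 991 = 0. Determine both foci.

3(x² - 10x) -13(y² - 20y) = 991
Completing the square gives 3(x - 5)² -13(y - 10)² = 991 + 75 - 1300 = -234.
Divide by -234: (y - 10)²/18 - (x - 5)²/78 = 1
Hyperbola, center (5, 10), transverse axis vertical; a² = 18, b² = 78.
c² = a² + b² = 18 + 78 = 96, so c = 4√6.
Foci lie on the vertical axis through the center: (h, k ± c).

(5, 10 - 4√6) and (5, 10 + 4√6)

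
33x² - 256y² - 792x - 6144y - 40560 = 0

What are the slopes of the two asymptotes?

√33/16 and -√33/16

Collect terms: 33(x² - 24x) -256(y² + 24y) = 40560
Complete the square in x and y: 33(x - 12)² -256(y + 12)² = 40560 + 4752 - 36864 = 8448
Dividing both sides by 8448: (x - 12)²/256 - (y + 12)²/33 = 1
Hyperbola, center (12, -12), transverse axis horizontal; a² = 256, b² = 33.
For a horizontal hyperbola the asymptotes have slope ±b/a.
Here that is ±√33/16.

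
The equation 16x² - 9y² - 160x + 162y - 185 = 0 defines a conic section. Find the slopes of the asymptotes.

16(x² - 10x) -9(y² - 18y) = 185
Completing the square gives 16(x - 5)² -9(y - 9)² = 185 + 400 - 729 = -144.
Divide through by -144 to get (y - 9)²/16 - (x - 5)²/9 = 1.
Hyperbola, center (5, 9), transverse axis vertical; a² = 16, b² = 9.
For a vertical hyperbola the asymptotes have slope ±a/b.
Here that is ±4/3.

4/3 and -4/3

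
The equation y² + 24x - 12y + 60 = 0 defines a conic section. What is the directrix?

x = 5

Only y is squared. Complete the square in y: (y - 6)² = -24(x + 1).
Vertex (-1, 6); 4p = -24 so p = -6. Opens left.
Directrix is the vertical line x = h − p = -1 − (-6) = 5.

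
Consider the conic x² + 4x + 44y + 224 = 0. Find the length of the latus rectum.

Only x is squared. Complete the square in x: (x + 2)² = -44(y + 5).
Vertex (-2, -5); 4p = -44 so p = -11. Opens down.
Latus rectum length = |4p| = 44.

44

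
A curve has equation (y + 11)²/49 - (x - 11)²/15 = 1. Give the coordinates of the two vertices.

(11, -18) and (11, -4)

Center (11, -11). The positive term is the y-term, so the transverse axis is vertical; a² = 49, b² = 15.
a = 7. Vertices at (h, k ± a).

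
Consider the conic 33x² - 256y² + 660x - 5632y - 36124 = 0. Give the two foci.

(-27, -11) and (7, -11)

Collect terms: 33(x² + 20x) -256(y² + 22y) = 36124
Complete the square: 33(x + 10)² -256(y + 11)² = 36124 + 3300 - 30976 = 8448
Divide by 8448: (x + 10)²/256 - (y + 11)²/33 = 1
Hyperbola, center (-10, -11), transverse axis horizontal; a² = 256, b² = 33.
c² = a² + b² = 256 + 33 = 289, so c = 17.
Foci lie on the horizontal axis through the center: (h ± c, k).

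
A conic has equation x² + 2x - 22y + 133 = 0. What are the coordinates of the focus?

(-1, 23/2)

Only x is squared. Complete the square in x: (x + 1)² = 22(y - 6).
Vertex (-1, 6); 4p = 22 so p = 11/2. Opens up.
Focus is p units from the vertex along the axis: (h, k + p).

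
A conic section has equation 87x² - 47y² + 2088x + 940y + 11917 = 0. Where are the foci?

(-12, 10 - √134) and (-12, 10 + √134)

Rearranging, 87(x² + 24x) -47(y² - 20y) = -11917.
Completing the square gives 87(x + 12)² -47(y - 10)² = -11917 + 12528 - 4700 = -4089.
Divide by -4089: (y - 10)²/87 - (x + 12)²/47 = 1
Hyperbola, center (-12, 10), transverse axis vertical; a² = 87, b² = 47.
c² = a² + b² = 87 + 47 = 134, so c = √134.
Foci lie on the vertical axis through the center: (h, k ± c).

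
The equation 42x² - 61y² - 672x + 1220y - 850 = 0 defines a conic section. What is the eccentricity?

e = √4326/42

Collect terms: 42(x² - 16x) -61(y² - 20y) = 850
Completing the square gives 42(x - 8)² -61(y - 10)² = 850 + 2688 - 6100 = -2562.
Divide through by -2562 to get (y - 10)²/42 - (x - 8)²/61 = 1.
Hyperbola, center (8, 10), transverse axis vertical; a² = 42, b² = 61.
c² = a² + b² = 103, so c = √103.
e = c/a = √103/√42 = √4326/42.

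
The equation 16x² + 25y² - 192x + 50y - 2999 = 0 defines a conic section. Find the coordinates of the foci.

Group: 16(x² - 12x) + 25(y² + 2y) = 2999
Complete the square: 16(x - 6)² + 25(y + 1)² = 2999 + 576 + 25 = 3600
Divide by 3600: (x - 6)²/225 + (y + 1)²/144 = 1
Ellipse, center (6, -1), major axis horizontal; a² = 225, b² = 144.
c² = a² - b² = 225 - 144 = 81, so c = 9.
Foci lie on the horizontal axis through the center: (h ± c, k).

(-3, -1) and (15, -1)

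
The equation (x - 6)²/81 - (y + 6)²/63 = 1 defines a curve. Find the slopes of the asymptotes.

Center (6, -6). The positive term is the x-term, so the transverse axis is horizontal; a² = 81, b² = 63.
For a horizontal hyperbola the asymptotes have slope ±b/a.
Here that is ±3√7/9 = ±√7/3.

√7/3 and -√7/3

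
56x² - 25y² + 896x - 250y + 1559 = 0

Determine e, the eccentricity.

Collect terms: 56(x² + 16x) -25(y² + 10y) = -1559
56(x + 8)² -25(y + 5)² = -1559 + 3584 - 625 = 1400
Dividing both sides by 1400: (x + 8)²/25 - (y + 5)²/56 = 1
Hyperbola, center (-8, -5), transverse axis horizontal; a² = 25, b² = 56.
c² = a² + b² = 81, so c = 9.
e = c/a = 9/5.

e = 9/5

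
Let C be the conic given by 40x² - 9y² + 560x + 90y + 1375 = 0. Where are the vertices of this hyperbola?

(-10, 5) and (-4, 5)

Group the x- and y-terms: 40(x² + 14x) -9(y² - 10y) = -1375
Completing the square gives 40(x + 7)² -9(y - 5)² = -1375 + 1960 - 225 = 360.
Dividing both sides by 360: (x + 7)²/9 - (y - 5)²/40 = 1
Hyperbola, center (-7, 5), transverse axis horizontal; a² = 9, b² = 40.
a = 3. Vertices at (h ± a, k).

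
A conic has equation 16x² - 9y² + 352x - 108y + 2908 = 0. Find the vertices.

(-11, -18) and (-11, 6)

16(x² + 22x) -9(y² + 12y) = -2908
16(x + 11)² -9(y + 6)² = -2908 + 1936 - 324 = -1296
Divide by -1296: (y + 6)²/144 - (x + 11)²/81 = 1
Hyperbola, center (-11, -6), transverse axis vertical; a² = 144, b² = 81.
a = 12. Vertices at (h, k ± a).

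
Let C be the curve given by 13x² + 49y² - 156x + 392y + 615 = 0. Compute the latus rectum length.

26/7

Group the x- and y-terms: 13(x² - 12x) + 49(y² + 8y) = -615
13(x - 6)² + 49(y + 4)² = -615 + 468 + 784 = 637
Dividing both sides by 637: (x - 6)²/49 + (y + 4)²/13 = 1
Ellipse, center (6, -4), major axis horizontal; a² = 49, b² = 13.
Latus rectum length = 2b²/a = 2·13/7 = 26/7.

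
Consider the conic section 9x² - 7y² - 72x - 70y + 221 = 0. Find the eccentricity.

e = 4/3

Group: 9(x² - 8x) -7(y² + 10y) = -221
Complete the square in x and y: 9(x - 4)² -7(y + 5)² = -221 + 144 - 175 = -252
Divide by -252: (y + 5)²/36 - (x - 4)²/28 = 1
Hyperbola, center (4, -5), transverse axis vertical; a² = 36, b² = 28.
c² = a² + b² = 64, so c = 8.
e = c/a = 8/6 = 4/3.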